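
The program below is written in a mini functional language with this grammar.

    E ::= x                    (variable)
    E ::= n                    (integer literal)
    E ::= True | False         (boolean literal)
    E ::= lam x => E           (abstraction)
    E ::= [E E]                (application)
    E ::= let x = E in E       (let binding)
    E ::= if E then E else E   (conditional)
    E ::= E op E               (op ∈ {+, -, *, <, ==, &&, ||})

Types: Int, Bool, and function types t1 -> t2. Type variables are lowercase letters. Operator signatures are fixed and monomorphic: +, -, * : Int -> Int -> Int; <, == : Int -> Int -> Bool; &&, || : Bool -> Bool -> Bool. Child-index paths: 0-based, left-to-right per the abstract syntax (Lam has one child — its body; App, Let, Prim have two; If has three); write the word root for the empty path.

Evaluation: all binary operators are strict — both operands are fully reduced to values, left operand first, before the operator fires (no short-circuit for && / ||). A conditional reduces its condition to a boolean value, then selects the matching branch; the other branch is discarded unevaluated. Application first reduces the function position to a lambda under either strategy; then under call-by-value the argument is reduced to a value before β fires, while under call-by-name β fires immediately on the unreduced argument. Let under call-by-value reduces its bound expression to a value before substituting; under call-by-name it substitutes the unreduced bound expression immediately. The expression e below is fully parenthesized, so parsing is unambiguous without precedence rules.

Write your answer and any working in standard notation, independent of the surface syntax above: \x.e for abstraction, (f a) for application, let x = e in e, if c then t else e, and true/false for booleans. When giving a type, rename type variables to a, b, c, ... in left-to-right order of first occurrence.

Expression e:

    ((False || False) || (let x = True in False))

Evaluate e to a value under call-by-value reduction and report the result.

Answer: false

Derivation:
step 0: ((false || false) || (let x = true in false))
step 1: [delta@0] (false || (let x = true in false))
step 2: [let@1] (false || false)
step 3: [delta@root] false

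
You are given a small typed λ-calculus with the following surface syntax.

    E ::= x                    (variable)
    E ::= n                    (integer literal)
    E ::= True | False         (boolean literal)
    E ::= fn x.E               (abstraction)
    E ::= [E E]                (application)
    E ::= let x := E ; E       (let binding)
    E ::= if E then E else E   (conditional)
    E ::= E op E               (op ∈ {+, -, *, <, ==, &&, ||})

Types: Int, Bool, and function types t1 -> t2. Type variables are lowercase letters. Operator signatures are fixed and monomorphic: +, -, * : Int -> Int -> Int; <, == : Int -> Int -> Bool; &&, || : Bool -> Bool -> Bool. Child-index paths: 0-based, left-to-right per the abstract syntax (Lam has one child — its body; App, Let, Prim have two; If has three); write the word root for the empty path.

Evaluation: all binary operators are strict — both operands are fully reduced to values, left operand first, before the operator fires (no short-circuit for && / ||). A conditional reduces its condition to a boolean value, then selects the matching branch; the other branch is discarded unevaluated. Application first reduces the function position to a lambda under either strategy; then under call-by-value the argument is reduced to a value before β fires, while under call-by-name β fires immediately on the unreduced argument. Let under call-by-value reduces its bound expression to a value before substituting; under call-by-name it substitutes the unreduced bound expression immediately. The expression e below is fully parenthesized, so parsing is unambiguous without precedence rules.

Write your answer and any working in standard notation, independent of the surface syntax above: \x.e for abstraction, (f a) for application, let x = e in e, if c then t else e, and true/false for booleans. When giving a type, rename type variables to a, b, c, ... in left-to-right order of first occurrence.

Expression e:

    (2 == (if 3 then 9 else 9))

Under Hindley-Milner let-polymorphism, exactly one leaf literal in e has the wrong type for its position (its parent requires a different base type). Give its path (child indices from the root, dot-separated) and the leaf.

Working:
  unify Int ~ Int
  unify Int ~ Bool
  FAIL: mismatch Int ~ Bool

Answer: 1.0 : 3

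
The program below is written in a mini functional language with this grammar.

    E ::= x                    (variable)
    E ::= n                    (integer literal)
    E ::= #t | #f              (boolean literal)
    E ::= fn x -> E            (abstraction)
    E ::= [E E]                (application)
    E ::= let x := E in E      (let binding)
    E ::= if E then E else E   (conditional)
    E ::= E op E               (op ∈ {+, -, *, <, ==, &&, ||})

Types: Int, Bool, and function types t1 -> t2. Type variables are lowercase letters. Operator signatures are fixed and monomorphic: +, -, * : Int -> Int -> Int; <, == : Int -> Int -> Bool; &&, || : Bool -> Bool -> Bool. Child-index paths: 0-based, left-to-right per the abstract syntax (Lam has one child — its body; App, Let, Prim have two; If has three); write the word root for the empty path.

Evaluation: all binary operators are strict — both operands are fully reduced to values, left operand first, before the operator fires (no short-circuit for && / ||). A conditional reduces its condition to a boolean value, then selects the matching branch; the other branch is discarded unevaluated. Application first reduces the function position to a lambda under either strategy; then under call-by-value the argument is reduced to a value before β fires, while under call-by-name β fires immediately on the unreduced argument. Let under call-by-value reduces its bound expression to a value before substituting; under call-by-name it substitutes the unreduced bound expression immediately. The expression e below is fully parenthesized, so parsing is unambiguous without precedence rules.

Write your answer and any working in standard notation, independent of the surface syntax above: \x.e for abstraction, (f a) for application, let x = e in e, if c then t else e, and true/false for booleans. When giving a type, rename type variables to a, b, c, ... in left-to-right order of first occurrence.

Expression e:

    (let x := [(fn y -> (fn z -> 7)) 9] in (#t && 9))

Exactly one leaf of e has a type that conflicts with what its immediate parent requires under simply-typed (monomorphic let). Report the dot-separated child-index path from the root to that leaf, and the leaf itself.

Trace:
\z._ : b -> Int
\y._ : a -> b -> Int
  unify a -> b -> Int ~ Int -> c
  unify a ~ Int
  unify b -> Int ~ c
_ _ : b -> Int
let x : b -> Int
  unify Bool ~ Bool
  unify Int ~ Bool
  FAIL: mismatch Int ~ Bool

Answer: 1.1 : 9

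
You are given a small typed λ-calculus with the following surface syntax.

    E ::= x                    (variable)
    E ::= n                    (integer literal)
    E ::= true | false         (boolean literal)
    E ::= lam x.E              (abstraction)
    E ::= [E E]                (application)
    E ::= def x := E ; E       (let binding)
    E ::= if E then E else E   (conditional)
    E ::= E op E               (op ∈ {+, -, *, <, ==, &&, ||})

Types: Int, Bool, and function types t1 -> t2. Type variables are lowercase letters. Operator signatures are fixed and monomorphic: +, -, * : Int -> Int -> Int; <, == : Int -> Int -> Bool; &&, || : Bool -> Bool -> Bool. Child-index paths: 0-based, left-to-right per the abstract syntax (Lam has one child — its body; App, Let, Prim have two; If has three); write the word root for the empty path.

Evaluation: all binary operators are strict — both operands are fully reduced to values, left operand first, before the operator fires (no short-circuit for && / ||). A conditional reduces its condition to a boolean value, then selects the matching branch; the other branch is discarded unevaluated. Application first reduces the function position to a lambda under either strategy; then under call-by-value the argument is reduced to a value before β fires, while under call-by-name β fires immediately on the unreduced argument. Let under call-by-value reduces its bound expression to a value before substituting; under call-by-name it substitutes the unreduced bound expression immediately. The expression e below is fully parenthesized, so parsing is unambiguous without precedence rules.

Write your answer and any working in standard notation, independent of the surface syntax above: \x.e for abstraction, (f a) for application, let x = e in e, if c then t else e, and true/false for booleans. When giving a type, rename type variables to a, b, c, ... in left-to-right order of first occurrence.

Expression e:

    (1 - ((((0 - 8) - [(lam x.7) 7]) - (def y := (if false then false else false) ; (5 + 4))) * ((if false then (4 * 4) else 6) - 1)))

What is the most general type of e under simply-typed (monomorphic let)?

Trace:
  unify Int ~ Int
  unify Int ~ Int
  unify Int ~ Int
  unify Int ~ Int
\x._ : a -> Int
  unify a -> Int ~ Int -> b
  unify a ~ Int
  unify Int ~ b
_ _ : Int
  unify Int ~ Int
  unify Int ~ Int
  unify Bool ~ Bool
  unify Bool ~ Bool
let y : Bool
  unify Int ~ Int
  unify Int ~ Int
  unify Int ~ Int
  unify Int ~ Int
  unify Bool ~ Bool
  unify Int ~ Int
  unify Int ~ Int
  unify Int ~ Int
  unify Int ~ Int
  unify Int ~ Int
  unify Int ~ Int
  unify Int ~ Int

Answer: Int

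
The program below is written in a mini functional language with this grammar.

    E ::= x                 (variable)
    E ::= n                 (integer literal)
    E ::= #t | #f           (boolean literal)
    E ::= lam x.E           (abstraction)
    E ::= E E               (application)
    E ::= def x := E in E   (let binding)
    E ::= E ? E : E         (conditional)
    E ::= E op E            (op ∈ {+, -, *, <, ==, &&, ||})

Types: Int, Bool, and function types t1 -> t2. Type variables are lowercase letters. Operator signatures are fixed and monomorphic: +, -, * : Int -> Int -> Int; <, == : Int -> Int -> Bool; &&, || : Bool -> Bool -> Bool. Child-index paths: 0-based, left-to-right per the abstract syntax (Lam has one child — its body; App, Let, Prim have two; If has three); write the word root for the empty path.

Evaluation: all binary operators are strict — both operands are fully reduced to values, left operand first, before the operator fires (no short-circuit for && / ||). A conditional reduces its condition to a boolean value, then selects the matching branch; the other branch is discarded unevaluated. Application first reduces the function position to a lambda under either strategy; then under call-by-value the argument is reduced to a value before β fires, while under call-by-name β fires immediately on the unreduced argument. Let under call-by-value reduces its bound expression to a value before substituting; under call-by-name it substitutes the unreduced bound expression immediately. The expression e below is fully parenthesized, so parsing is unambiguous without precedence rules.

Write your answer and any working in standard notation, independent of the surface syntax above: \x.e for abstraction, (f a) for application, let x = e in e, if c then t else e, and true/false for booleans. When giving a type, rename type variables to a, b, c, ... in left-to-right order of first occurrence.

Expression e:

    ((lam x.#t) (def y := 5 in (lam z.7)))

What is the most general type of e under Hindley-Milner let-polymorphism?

Working:
\x._ : a -> Bool
let y : Int
\z._ : b -> Int
  unify a -> Bool ~ (b -> Int) -> c
  unify a ~ b -> Int
  unify Bool ~ c
_ _ : Bool

Answer: Bool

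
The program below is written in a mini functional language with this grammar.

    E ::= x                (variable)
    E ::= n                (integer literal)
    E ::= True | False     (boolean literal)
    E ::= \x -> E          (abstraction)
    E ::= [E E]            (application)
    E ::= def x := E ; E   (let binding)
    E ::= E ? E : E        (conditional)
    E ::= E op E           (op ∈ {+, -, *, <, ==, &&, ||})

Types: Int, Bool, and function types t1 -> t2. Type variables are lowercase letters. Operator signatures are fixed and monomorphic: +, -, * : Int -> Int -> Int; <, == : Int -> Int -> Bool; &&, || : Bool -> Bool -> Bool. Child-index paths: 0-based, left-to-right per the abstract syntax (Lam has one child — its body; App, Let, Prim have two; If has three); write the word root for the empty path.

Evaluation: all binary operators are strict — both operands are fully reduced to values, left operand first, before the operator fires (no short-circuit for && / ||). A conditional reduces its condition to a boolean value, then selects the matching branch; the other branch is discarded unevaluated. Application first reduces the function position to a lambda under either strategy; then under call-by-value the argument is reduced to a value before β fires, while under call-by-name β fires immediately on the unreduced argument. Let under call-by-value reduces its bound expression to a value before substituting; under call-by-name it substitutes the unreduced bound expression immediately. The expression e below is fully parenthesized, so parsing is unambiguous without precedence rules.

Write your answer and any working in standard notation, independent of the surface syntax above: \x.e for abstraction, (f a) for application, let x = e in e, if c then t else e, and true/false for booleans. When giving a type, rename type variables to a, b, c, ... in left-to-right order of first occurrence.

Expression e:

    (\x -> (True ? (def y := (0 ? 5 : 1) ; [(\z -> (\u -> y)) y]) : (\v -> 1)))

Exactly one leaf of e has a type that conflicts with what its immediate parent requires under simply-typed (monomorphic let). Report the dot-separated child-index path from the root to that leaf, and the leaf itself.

Derivation:
  unify Bool ~ Bool
  unify Int ~ Bool
  FAIL: mismatch Int ~ Bool

Answer: 0.1.0.0 : 0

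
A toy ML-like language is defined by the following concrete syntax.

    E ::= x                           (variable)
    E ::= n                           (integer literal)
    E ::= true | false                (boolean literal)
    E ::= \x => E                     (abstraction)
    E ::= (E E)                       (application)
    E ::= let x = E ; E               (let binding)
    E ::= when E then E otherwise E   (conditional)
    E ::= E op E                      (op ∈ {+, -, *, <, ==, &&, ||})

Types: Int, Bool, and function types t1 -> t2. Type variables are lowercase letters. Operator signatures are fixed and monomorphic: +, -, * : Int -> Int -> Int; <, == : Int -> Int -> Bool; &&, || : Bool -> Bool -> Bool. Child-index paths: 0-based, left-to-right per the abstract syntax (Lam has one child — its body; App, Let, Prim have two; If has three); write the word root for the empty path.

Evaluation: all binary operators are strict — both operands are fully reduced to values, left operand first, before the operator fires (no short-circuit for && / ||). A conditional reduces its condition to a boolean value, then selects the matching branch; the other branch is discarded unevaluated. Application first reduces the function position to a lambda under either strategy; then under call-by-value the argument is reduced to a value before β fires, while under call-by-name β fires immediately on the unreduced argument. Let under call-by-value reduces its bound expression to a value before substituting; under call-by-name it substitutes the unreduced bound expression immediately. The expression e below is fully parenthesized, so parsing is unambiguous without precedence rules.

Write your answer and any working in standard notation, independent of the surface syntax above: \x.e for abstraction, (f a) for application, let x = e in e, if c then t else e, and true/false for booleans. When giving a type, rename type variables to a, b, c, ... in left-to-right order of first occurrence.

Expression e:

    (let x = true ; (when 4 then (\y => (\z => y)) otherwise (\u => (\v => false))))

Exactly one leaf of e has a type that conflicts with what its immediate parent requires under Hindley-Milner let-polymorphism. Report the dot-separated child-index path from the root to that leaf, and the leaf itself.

Trace:
let x : Bool
  unify Int ~ Bool
  FAIL: mismatch Int ~ Bool

Answer: 1.0 : 4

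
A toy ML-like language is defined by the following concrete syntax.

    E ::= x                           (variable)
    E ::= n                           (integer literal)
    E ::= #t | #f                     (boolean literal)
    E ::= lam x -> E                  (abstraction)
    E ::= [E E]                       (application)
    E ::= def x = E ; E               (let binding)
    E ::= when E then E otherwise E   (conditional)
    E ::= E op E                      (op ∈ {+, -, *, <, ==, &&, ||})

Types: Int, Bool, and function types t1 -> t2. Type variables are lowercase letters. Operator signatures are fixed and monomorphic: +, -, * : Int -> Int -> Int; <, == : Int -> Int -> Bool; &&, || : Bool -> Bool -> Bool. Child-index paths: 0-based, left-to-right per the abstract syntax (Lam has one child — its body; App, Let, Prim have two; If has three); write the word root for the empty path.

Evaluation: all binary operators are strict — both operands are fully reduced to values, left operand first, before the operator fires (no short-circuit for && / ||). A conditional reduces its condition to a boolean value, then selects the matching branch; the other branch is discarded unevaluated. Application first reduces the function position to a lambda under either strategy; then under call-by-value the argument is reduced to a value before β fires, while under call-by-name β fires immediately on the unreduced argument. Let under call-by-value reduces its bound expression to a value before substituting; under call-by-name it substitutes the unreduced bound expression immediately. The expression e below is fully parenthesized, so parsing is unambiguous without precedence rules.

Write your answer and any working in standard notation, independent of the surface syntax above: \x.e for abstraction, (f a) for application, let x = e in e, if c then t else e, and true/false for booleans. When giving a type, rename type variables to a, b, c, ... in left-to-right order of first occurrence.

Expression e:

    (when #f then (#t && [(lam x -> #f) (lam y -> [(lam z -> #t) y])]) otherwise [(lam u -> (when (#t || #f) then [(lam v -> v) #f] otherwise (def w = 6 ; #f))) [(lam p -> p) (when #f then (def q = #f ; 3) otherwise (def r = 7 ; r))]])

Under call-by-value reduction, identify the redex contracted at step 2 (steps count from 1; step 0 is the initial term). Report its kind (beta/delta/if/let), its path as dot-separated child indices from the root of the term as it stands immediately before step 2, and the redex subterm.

Working:
step 0: (if false then (true && ((\x.false) (\y.((\z.true) y)))) else ((\u.(if (true || false) then ((\v.v) false) else (let w = 6 in false))) ((\p.p) (if false then (let q = false in 3) else (let r = 7 in r)))))
step 1: [if@root] ((\u.(if (true || false) then ((\v.v) false) else (let w = 6 in false))) ((\p.p) (if false then (let q = false in 3) else (let r = 7 in r))))
step 2: [if@1.1] ((\u.(if (true || false) then ((\v.v) false) else (let w = 6 in false))) ((\p.p) (let r = 7 in r)))

Answer: if at 1.1 : (if false then (let q = false in 3) else (let r = 7 in r))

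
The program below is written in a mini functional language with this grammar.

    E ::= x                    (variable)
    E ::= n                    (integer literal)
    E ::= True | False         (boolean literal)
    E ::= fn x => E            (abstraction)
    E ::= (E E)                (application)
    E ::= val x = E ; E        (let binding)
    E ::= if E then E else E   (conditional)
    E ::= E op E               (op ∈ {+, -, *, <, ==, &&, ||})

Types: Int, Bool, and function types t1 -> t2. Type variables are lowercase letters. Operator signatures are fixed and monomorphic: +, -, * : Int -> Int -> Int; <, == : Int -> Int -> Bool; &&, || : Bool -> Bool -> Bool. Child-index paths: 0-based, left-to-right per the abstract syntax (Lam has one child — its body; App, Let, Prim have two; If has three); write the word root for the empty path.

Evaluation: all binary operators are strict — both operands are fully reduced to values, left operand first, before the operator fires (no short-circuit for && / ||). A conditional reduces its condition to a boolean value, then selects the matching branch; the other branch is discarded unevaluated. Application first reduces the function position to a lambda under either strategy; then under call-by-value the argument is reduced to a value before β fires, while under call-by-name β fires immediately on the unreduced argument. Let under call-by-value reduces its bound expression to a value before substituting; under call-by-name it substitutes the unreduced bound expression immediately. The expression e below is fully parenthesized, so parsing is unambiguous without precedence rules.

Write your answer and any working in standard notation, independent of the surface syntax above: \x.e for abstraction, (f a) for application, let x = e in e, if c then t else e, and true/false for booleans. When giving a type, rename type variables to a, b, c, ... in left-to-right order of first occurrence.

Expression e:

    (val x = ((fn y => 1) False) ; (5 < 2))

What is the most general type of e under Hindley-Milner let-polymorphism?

Working:
\y._ : a -> Int
  unify a -> Int ~ Bool -> b
  unify a ~ Bool
  unify Int ~ b
_ _ : Int
let x : Int
  unify Int ~ Int
  unify Int ~ Int

Answer: Bool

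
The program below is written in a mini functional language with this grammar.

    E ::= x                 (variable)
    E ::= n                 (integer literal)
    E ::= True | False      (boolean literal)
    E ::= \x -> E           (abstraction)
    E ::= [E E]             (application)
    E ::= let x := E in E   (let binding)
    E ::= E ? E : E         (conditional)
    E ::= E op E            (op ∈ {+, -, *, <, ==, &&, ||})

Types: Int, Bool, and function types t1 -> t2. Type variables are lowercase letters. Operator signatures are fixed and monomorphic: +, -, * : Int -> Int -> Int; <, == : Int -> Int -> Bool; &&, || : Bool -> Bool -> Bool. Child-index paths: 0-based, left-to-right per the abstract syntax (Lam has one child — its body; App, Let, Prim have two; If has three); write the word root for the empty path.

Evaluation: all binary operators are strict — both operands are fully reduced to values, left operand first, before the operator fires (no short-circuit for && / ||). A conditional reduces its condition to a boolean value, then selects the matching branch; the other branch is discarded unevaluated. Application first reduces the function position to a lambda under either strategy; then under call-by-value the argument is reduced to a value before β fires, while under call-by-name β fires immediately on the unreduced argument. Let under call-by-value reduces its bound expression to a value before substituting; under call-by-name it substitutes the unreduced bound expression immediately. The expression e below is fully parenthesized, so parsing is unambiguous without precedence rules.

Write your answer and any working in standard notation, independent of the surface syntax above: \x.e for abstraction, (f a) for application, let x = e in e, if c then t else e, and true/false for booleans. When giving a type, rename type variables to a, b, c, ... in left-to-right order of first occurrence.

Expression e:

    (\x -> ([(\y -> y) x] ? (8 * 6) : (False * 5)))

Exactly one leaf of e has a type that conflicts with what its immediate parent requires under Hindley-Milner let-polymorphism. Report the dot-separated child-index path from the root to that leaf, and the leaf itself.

Working:
y : b
\y._ : b -> b
x : a
  unify b -> b ~ a -> c
  unify b ~ a
  unify a ~ c
_ _ : c
  unify c ~ Bool
  unify Int ~ Int
  unify Int ~ Int
  unify Bool ~ Int
  FAIL: mismatch Bool ~ Int

Answer: 0.2.0 : false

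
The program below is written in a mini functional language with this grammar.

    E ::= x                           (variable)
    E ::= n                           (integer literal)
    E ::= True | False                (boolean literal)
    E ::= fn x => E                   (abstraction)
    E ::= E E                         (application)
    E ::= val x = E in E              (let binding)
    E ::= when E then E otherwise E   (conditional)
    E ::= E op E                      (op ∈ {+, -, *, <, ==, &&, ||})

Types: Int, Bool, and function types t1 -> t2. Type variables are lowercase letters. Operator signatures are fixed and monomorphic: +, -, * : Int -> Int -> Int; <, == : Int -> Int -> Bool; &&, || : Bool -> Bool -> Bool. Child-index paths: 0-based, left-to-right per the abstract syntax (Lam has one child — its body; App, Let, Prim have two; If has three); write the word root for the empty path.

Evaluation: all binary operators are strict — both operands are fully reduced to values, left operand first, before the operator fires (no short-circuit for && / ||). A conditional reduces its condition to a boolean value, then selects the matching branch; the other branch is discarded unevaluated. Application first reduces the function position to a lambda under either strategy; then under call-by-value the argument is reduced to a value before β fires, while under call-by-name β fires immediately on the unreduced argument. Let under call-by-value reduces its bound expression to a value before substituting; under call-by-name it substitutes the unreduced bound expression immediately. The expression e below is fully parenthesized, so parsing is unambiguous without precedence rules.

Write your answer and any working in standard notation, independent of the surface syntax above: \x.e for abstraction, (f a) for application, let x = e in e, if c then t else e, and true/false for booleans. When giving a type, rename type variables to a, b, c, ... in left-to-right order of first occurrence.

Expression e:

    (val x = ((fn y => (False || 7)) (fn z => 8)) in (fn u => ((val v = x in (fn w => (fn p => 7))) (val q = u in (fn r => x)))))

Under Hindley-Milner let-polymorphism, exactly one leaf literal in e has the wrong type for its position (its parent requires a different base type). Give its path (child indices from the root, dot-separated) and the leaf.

Derivation:
  unify Bool ~ Bool
  unify Int ~ Bool
  FAIL: mismatch Int ~ Bool

Answer: 0.0.0.1 : 7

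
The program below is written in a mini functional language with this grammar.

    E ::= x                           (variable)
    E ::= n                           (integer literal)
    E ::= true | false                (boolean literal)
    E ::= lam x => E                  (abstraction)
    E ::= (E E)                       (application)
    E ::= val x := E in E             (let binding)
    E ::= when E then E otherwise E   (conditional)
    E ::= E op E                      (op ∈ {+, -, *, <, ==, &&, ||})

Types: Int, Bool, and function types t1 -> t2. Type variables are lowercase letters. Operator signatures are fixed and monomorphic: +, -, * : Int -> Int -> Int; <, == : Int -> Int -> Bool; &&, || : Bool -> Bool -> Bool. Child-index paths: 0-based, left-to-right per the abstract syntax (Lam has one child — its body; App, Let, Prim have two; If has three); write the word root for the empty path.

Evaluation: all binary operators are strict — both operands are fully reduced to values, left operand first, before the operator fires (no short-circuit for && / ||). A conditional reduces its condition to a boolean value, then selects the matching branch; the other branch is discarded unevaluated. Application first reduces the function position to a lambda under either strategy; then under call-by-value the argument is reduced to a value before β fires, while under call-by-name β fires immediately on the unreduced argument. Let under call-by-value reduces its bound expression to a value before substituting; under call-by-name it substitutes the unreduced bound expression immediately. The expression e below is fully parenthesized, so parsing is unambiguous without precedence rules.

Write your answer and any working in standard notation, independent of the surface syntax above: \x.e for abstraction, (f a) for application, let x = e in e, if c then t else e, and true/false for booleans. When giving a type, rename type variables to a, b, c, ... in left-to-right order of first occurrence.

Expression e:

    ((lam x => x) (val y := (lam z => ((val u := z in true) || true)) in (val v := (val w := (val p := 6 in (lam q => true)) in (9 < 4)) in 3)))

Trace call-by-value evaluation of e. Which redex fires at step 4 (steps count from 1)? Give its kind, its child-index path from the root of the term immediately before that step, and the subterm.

Answer: delta at 1.0 : (9 < 4)

Trace:
step 0: ((\x.x) (let y = (\z.((let u = z in true) || true)) in (let v = (let w = (let p = 6 in (\q.true)) in (9 < 4)) in 3)))
step 1: [let@1] ((\x.x) (let v = (let w = (let p = 6 in (\q.true)) in (9 < 4)) in 3))
step 2: [let@1.0.0] ((\x.x) (let v = (let w = (\q.true) in (9 < 4)) in 3))
step 3: [let@1.0] ((\x.x) (let v = (9 < 4) in 3))
step 4: [delta@1.0] ((\x.x) (let v = false in 3))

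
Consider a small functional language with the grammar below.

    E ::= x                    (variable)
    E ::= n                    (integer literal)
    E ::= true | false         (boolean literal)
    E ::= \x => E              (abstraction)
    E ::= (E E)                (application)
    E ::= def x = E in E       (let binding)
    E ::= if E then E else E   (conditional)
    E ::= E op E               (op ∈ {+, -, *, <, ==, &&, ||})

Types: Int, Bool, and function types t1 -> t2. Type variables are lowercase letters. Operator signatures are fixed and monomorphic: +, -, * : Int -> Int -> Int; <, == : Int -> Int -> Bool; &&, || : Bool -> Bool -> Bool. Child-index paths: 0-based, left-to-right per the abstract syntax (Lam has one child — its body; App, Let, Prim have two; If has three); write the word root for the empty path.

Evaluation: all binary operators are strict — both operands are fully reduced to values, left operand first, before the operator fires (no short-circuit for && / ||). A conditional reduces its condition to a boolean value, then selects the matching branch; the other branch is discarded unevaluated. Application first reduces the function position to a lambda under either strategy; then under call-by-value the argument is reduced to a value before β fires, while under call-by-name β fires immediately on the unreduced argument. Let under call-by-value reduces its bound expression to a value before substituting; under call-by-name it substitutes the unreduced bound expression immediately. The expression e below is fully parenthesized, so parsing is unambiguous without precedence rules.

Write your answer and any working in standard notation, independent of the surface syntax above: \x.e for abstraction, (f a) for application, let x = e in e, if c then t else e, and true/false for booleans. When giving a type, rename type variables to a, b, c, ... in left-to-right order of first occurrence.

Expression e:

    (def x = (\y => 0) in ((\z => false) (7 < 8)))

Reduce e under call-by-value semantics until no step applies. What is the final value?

Working:
step 0: (let x = (\y.0) in ((\z.false) (7 < 8)))
step 1: [let@root] ((\z.false) (7 < 8))
step 2: [delta@1] ((\z.false) true)
step 3: [beta@root] false

Answer: false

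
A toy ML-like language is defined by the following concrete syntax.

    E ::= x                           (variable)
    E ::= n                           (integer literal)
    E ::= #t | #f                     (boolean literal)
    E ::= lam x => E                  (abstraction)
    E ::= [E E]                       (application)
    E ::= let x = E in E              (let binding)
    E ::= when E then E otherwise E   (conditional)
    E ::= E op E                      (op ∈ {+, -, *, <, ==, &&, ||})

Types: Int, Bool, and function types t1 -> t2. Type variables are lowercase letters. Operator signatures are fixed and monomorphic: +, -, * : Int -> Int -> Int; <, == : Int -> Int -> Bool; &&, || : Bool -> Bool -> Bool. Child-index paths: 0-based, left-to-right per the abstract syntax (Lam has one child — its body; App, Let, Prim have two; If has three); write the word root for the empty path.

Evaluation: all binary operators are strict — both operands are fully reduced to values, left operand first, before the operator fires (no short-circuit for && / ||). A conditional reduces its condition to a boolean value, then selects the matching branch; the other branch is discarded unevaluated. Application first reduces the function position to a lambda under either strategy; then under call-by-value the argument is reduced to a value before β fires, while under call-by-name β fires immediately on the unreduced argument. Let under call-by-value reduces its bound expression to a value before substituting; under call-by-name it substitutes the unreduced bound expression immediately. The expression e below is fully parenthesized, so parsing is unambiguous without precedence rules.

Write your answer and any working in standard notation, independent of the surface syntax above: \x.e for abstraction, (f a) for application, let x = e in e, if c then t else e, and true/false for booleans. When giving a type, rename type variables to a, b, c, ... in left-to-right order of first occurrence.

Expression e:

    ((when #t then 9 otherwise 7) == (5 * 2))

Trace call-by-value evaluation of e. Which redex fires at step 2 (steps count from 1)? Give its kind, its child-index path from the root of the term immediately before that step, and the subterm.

Derivation:
step 0: ((if true then 9 else 7) == (5 * 2))
step 1: [if@0] (9 == (5 * 2))
step 2: [delta@1] (9 == 10)

Answer: delta at 1 : (5 * 2)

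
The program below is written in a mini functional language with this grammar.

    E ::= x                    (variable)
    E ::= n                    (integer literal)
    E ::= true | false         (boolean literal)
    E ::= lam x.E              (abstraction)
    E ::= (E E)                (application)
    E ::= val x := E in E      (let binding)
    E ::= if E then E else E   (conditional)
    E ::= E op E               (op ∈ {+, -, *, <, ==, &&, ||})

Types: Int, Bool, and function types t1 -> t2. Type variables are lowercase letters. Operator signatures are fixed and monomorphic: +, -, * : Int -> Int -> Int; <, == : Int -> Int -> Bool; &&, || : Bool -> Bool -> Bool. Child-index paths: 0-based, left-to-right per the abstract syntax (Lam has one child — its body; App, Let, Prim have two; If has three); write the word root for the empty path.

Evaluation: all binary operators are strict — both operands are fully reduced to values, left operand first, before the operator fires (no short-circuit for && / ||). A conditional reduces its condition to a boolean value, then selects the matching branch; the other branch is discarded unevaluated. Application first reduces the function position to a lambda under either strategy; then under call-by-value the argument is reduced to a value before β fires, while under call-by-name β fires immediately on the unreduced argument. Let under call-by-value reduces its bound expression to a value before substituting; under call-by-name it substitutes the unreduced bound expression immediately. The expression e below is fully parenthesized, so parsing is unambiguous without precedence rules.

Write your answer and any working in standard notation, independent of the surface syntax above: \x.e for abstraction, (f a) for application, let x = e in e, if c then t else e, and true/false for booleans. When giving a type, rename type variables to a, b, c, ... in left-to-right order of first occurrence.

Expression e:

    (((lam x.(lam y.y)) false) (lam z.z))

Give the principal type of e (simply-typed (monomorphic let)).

Answer: a -> a

Trace:
y : b
\y._ : b -> b
\x._ : a -> b -> b
  unify a -> b -> b ~ Bool -> c
  unify a ~ Bool
  unify b -> b ~ c
_ _ : b -> b
z : d
\z._ : d -> d
  unify b -> b ~ (d -> d) -> e
  unify b ~ d -> d
  unify d -> d ~ e
_ _ : d -> d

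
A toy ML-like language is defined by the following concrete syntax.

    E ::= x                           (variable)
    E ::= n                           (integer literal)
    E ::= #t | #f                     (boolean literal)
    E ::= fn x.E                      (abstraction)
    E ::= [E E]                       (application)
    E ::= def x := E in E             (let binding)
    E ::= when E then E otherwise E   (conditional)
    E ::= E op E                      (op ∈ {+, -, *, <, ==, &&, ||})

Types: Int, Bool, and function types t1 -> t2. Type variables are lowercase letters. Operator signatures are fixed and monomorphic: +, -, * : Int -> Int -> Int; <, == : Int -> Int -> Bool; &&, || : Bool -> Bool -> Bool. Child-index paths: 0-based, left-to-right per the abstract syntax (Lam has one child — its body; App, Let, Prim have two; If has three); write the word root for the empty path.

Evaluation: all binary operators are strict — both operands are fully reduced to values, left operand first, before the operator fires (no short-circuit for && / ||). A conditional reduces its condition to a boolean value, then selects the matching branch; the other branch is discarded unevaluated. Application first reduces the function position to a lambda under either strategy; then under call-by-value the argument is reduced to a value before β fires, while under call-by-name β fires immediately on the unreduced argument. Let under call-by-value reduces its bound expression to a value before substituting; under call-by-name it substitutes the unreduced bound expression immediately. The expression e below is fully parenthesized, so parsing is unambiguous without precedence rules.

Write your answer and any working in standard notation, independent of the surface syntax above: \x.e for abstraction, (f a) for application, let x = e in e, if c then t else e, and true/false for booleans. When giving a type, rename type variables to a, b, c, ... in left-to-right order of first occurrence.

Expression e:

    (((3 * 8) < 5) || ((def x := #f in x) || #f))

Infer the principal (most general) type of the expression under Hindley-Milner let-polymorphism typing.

Answer: Bool

Trace:
  unify Int ~ Int
  unify Int ~ Int
  unify Int ~ Int
  unify Int ~ Int
  unify Bool ~ Bool
let x : Bool
x : Bool
  unify Bool ~ Bool
  unify Bool ~ Bool
  unify Bool ~ Bool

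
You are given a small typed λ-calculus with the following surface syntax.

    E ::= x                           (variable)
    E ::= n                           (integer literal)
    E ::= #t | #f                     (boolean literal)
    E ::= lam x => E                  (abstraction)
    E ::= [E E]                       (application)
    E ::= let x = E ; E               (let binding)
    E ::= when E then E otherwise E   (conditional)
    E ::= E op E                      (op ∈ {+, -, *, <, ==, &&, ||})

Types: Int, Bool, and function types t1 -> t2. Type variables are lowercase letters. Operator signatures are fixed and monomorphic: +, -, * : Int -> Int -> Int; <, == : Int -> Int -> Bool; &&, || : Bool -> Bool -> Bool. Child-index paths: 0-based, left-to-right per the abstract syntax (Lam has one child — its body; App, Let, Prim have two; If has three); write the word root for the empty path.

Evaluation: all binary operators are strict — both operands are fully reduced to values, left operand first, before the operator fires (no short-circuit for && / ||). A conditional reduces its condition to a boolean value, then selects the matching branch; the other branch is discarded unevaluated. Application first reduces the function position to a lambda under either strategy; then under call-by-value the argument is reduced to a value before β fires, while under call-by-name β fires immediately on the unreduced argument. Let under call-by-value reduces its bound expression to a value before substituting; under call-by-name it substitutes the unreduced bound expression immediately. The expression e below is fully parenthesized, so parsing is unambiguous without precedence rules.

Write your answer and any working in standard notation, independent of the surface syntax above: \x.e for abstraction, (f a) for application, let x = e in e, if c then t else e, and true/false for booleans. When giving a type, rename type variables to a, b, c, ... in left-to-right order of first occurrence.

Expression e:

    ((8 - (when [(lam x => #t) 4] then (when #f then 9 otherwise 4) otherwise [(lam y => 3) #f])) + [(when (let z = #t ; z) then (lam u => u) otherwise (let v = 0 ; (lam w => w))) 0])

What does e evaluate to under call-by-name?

Working:
step 0: ((8 - (if ((\x.true) 4) then (if false then 9 else 4) else ((\y.3) false))) + ((if (let z = true in z) then (\u.u) else (let v = 0 in (\w.w))) 0))
step 1: [beta@0.1.0] ((8 - (if true then (if false then 9 else 4) else ((\y.3) false))) + ((if (let z = true in z) then (\u.u) else (let v = 0 in (\w.w))) 0))
step 2: [if@0.1] ((8 - (if false then 9 else 4)) + ((if (let z = true in z) then (\u.u) else (let v = 0 in (\w.w))) 0))
step 3: [if@0.1] ((8 - 4) + ((if (let z = true in z) then (\u.u) else (let v = 0 in (\w.w))) 0))
step 4: [delta@0] (4 + ((if (let z = true in z) then (\u.u) else (let v = 0 in (\w.w))) 0))
step 5: [let@1.0.0] (4 + ((if true then (\u.u) else (let v = 0 in (\w.w))) 0))
step 6: [if@1.0] (4 + ((\u.u) 0))
step 7: [beta@1] (4 + 0)
step 8: [delta@root] 4

Answer: 4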